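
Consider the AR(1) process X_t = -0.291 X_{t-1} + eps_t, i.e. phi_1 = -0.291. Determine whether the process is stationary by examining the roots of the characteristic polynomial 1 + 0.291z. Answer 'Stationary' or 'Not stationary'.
\text{Stationary}

The AR(p) characteristic polynomial is P(z) = 1 + 0.291z.
Stationarity requires all roots to lie outside the unit circle, i.e. |z| > 1 for every root.
This is linear in z: 1 + (0.291) z = 0  =>  z = -1/(0.291) = -3.436426,  |z| = 3.436426.
Moduli of all roots: 3.4364.
All moduli strictly greater than 1? Yes.
Verdict: Stationary.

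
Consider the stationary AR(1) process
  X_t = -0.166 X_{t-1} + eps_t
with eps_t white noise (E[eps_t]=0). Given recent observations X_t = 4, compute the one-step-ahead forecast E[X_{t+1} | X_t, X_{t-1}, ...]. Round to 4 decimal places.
E[X_{t+1} \mid \mathcal F_t] = -0.6640

For an AR(p) model X_t = c + sum_i phi_i X_{t-i} + eps_t, the
one-step-ahead conditional mean is
  E[X_{t+1} | X_t, ...] = c + sum_i phi_i X_{t+1-i}.
Substitute known values:
  E[X_{t+1} | ...] = (-0.166) * (4)
                   = -0.6640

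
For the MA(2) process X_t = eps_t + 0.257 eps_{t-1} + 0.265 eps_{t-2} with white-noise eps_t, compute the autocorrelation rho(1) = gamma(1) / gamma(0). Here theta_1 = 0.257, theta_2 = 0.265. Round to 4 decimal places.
\rho(1) = 0.2861

For an MA(q) process with theta_0 = 1, the autocovariance is
  gamma(k) = sigma^2 * sum_{i=0..q-k} theta_i * theta_{i+k},
and rho(k) = gamma(k) / gamma(0). Sigma^2 cancels.
  numerator   = (1)*(0.257) + (0.257)*(0.265) = 0.325105.
  denominator = (1)^2 + (0.257)^2 + (0.265)^2 = 1.136274.
  rho(1) = 0.325105 / 1.136274 = 0.2861.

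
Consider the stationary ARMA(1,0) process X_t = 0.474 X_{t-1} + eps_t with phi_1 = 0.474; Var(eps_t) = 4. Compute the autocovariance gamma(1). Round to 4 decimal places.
\gamma(1) = 2.4454

Multiply the model equation by X_{t-k} and take expectations. With theta_0 = psi_0 = 1 and psi_j the MA(infinity) weights, this gives
  gamma(k) - sum_i phi_i gamma(k-i) = c_k,
  c_k = sigma^2 * sum_{j=k..q} theta_j psi_{j-k}   (c_k = 0 for k > q),
using gamma(-m) = gamma(m).
Pure AR (q = 0): c_0 = sigma^2 = 4, c_k = 0 for k >= 1.
Equations for k = 0 and k = 1 (AR order 1):
  gamma(0) = phi_1 gamma(1) + c_0
  gamma(1) = phi_1 gamma(0) + c_1
Substituting the second into the first: gamma(0) (1 - phi_1^2) = c_0 + phi_1 c_1, so
  gamma(0) = c_0 / (1 - phi_1^2) = 4 / (1 - (0.474)^2) = 4 / 0.775324 = 5.159133.
  gamma(1) = phi_1 gamma(0) = (0.474)(5.159133) = 2.445429.
Therefore gamma(1) = 2.4454 (to 4 decimal places).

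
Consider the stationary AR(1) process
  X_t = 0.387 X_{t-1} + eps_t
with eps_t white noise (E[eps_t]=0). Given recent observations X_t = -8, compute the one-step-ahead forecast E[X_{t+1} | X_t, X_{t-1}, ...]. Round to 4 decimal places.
E[X_{t+1} \mid \mathcal F_t] = -3.0960

For an AR(p) model X_t = c + sum_i phi_i X_{t-i} + eps_t, the
one-step-ahead conditional mean is
  E[X_{t+1} | X_t, ...] = c + sum_i phi_i X_{t+1-i}.
Substitute known values:
  E[X_{t+1} | ...] = (0.387) * (-8)
                   = -3.0960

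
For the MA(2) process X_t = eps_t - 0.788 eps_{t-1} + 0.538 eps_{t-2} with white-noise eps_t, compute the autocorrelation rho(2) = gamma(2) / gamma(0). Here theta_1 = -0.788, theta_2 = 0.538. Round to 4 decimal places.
\rho(2) = 0.2816

For an MA(q) process with theta_0 = 1, the autocovariance is
  gamma(k) = sigma^2 * sum_{i=0..q-k} theta_i * theta_{i+k},
and rho(k) = gamma(k) / gamma(0). Sigma^2 cancels.
  numerator   = (1)*(0.538) = 0.538.
  denominator = (1)^2 + (-0.788)^2 + (0.538)^2 = 1.910388.
  rho(2) = 0.538 / 1.910388 = 0.2816.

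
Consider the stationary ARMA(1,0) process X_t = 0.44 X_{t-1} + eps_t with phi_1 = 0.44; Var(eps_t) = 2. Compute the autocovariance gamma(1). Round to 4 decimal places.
\gamma(1) = 1.0913

Multiply the model equation by X_{t-k} and take expectations. With theta_0 = psi_0 = 1 and psi_j the MA(infinity) weights, this gives
  gamma(k) - sum_i phi_i gamma(k-i) = c_k,
  c_k = sigma^2 * sum_{j=k..q} theta_j psi_{j-k}   (c_k = 0 for k > q),
using gamma(-m) = gamma(m).
Pure AR (q = 0): c_0 = sigma^2 = 2, c_k = 0 for k >= 1.
Equations for k = 0 and k = 1 (AR order 1):
  gamma(0) = phi_1 gamma(1) + c_0
  gamma(1) = phi_1 gamma(0) + c_1
Substituting the second into the first: gamma(0) (1 - phi_1^2) = c_0 + phi_1 c_1, so
  gamma(0) = c_0 / (1 - phi_1^2) = 2 / (1 - (0.44)^2) = 2 / 0.8064 = 2.480159.
  gamma(1) = phi_1 gamma(0) = (0.44)(2.480159) = 1.09127.
Therefore gamma(1) = 1.0913 (to 4 decimal places).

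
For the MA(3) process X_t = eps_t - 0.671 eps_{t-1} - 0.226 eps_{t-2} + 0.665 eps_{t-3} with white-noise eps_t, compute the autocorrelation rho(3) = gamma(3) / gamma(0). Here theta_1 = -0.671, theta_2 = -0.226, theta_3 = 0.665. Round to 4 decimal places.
\rho(3) = 0.3422

For an MA(q) process with theta_0 = 1, the autocovariance is
  gamma(k) = sigma^2 * sum_{i=0..q-k} theta_i * theta_{i+k},
and rho(k) = gamma(k) / gamma(0). Sigma^2 cancels.
  numerator   = (1)*(0.665) = 0.665.
  denominator = (1)^2 + (-0.671)^2 + (-0.226)^2 + (0.665)^2 = 1.943542.
  rho(3) = 0.665 / 1.943542 = 0.3422.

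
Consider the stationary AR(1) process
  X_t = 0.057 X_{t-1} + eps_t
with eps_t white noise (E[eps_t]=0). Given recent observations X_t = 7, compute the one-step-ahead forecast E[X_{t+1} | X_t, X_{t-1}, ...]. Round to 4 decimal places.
E[X_{t+1} \mid \mathcal F_t] = 0.3990

For an AR(p) model X_t = c + sum_i phi_i X_{t-i} + eps_t, the
one-step-ahead conditional mean is
  E[X_{t+1} | X_t, ...] = c + sum_i phi_i X_{t+1-i}.
Substitute known values:
  E[X_{t+1} | ...] = (0.057) * (7)
                   = 0.3990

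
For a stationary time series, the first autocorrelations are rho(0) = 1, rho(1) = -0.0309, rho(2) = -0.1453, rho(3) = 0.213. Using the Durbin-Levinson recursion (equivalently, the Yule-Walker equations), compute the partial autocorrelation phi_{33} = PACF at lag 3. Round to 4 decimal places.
\phi_{33} = 0.2080

The PACF at lag k is phi_{kk}, the last component of the solution
to the Yule-Walker system G_k phi = r_k where
  (G_k)_{ij} = rho(|i - j|), (r_k)_i = rho(i), i,j = 1..k.
Equivalently, Durbin-Levinson gives phi_{kk} iteratively:
  phi_{11} = rho(1)
  phi_{kk} = [rho(k) - sum_{j=1..k-1} phi_{k-1,j} rho(k-j)]
            / [1 - sum_{j=1..k-1} phi_{k-1,j} rho(j)],
  phi_{k,j} = phi_{k-1,j} - phi_{kk} phi_{k-1,k-j},  j = 1..k-1.
Step k = 1:
  phi_11 = rho(1) = -0.0309.
Step k = 2:
  phi_22 = [rho(2) - phi_11 rho(1)] / [1 - phi_11 rho(1)] = [-0.1453 - (-0.0309)(-0.0309)] / [1 - (-0.0309)(-0.0309)]
         = -0.14625481 / 0.99904519 = -0.146395.
  Update: phi_21 = phi_11 - phi_22 phi_11 = -0.0309 - (-0.146395)(-0.0309) = -0.035424.
Step k = 3:
  phi_33 = [rho(3) - phi_21 rho(2) - phi_22 rho(1)] / [1 - phi_21 rho(1) - phi_22 rho(2)]
    numerator   = 0.213 - (-0.035424)(-0.1453) - (-0.146395)(-0.0309) = 0.20332936
    denominator = 1 - (-0.035424)(-0.0309) - (-0.146395)(-0.1453) = 0.97763428
  phi_33 = 0.20332936 / 0.97763428 = 0.208.
Therefore phi_{33} = 0.2080.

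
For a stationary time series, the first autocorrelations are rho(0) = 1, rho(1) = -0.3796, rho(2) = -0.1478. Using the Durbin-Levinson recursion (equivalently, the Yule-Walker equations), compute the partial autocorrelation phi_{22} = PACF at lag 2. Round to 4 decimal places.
\phi_{22} = -0.3410

The PACF at lag k is phi_{kk}, the last component of the solution
to the Yule-Walker system G_k phi = r_k where
  (G_k)_{ij} = rho(|i - j|), (r_k)_i = rho(i), i,j = 1..k.
Equivalently, Durbin-Levinson gives phi_{kk} iteratively:
  phi_{11} = rho(1)
  phi_{kk} = [rho(k) - sum_{j=1..k-1} phi_{k-1,j} rho(k-j)]
            / [1 - sum_{j=1..k-1} phi_{k-1,j} rho(j)],
  phi_{k,j} = phi_{k-1,j} - phi_{kk} phi_{k-1,k-j},  j = 1..k-1.
Step k = 1:
  phi_11 = rho(1) = -0.3796.
Step k = 2:
  phi_22 = [rho(2) - phi_11 rho(1)] / [1 - phi_11 rho(1)] = [-0.1478 - (-0.3796)(-0.3796)] / [1 - (-0.3796)(-0.3796)]
         = -0.29189616 / 0.85590384 = -0.341.
Therefore phi_{22} = -0.3410.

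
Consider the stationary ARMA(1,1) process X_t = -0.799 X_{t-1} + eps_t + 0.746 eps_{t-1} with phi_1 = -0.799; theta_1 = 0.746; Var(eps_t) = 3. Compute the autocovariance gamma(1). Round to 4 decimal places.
\gamma(1) = -0.1776

Multiply the model equation by X_{t-k} and take expectations. With theta_0 = psi_0 = 1 and psi_j the MA(infinity) weights, this gives
  gamma(k) - sum_i phi_i gamma(k-i) = c_k,
  c_k = sigma^2 * sum_{j=k..q} theta_j psi_{j-k}   (c_k = 0 for k > q),
using gamma(-m) = gamma(m).
psi-weights needed (psi_j = theta_j + sum_i phi_i psi_{j-i}):
  psi_1 = theta_1 + phi_1 = 0.746 + (-0.799) = -0.053
Right-hand sides:
  c_0 = sigma^2 (1 + theta_1 psi_1) = 3 * (1 + (0.746)(-0.053)) = 3 * 0.960462 = 2.881386
  c_1 = sigma^2 theta_1 = 3 * (0.746) = 2.238
  c_2 = 0
Equations for k = 0 and k = 1 (AR order 1):
  gamma(0) = phi_1 gamma(1) + c_0
  gamma(1) = phi_1 gamma(0) + c_1
Substituting the second into the first: gamma(0) (1 - phi_1^2) = c_0 + phi_1 c_1, so
  gamma(0) = (c_0 + phi_1 c_1) / (1 - phi_1^2) = (2.881386 + (-0.799)(2.238)) / (1 - (-0.799)^2) = 1.093224 / 0.361599 = 3.023305.
  gamma(1) = phi_1 gamma(0) + c_1 = (-0.799)(3.023305) + (2.238) = -0.177621.
Therefore gamma(1) = -0.1776 (to 4 decimal places).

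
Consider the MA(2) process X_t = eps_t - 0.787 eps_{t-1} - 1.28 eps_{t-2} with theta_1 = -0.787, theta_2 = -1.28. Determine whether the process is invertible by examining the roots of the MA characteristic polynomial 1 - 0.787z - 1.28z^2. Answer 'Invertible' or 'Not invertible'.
\text{Not invertible}

The MA(q) characteristic polynomial is P(z) = 1 - 0.787z - 1.28z^2.
Invertibility requires all roots to lie outside the unit circle, i.e. |z| > 1 for every root.
Set 1 + (-0.787) z + (-1.28) z^2 = 0, i.e. a z^2 + b z + c = 0 with a = -1.28, b = -0.787, c = 1.
Discriminant D = b^2 - 4ac = (-0.787)^2 - 4*(-1.28)*1 = 0.619369 - (-5.12) = 5.739369.
D >= 0, so the roots are real: z = (-b +/- sqrt(D)) / (2a) = (0.787 +/- 2.395698) / (-2.56).
  z_1 = (0.787 + 2.395698) / (-2.56) = -1.2432,   |z_1| = 1.2432.
  z_2 = (0.787 - 2.395698) / (-2.56) = 0.6284,   |z_2| = 0.6284.
Moduli of all roots: 1.2432, 0.6284.
All moduli strictly greater than 1? No.
Verdict: Not invertible.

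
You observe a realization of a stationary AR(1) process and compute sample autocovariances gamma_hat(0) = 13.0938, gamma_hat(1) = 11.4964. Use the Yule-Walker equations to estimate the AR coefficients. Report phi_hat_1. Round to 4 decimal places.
\hat\phi_{1} = 0.8780

The Yule-Walker equations for an AR(p) process read, in matrix form,
  Gamma_p phi = r_p,   with   (Gamma_p)_{ij} = gamma(|i - j|),
                       (r_p)_i = gamma(i),   i,j = 1..p.
Substitute the sample gammas (Toeplitz matrix and right-hand side of size 1):
  Gamma_p = [[13.0938]]
  r_p     = [11.4964]
With p = 1 this is the single equation gamma(0) phi_1 = gamma(1):
  phi_hat_1 = gamma(1) / gamma(0) = 11.4964 / 13.0938 = 0.8780.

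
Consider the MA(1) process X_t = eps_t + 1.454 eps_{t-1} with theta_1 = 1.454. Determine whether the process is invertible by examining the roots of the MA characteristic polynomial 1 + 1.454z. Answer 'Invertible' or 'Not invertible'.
\text{Not invertible}

The MA(q) characteristic polynomial is P(z) = 1 + 1.454z.
Invertibility requires all roots to lie outside the unit circle, i.e. |z| > 1 for every root.
This is linear in z: 1 + (1.454) z = 0  =>  z = -1/(1.454) = -0.687758,  |z| = 0.687758.
Moduli of all roots: 0.6878.
All moduli strictly greater than 1? No.
Verdict: Not invertible.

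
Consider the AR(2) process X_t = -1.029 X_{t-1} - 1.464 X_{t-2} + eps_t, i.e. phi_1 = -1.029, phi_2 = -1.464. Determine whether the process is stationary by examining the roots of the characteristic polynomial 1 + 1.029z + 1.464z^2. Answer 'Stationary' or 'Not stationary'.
\text{Not stationary}

The AR(p) characteristic polynomial is P(z) = 1 + 1.029z + 1.464z^2.
Stationarity requires all roots to lie outside the unit circle, i.e. |z| > 1 for every root.
Set 1 + (1.029) z + (1.464) z^2 = 0, i.e. a z^2 + b z + c = 0 with a = 1.464, b = 1.029, c = 1.
Discriminant D = b^2 - 4ac = (1.029)^2 - 4*(1.464)*1 = 1.058841 - (5.856) = -4.797159.
D < 0, so the roots are the complex-conjugate pair z = (-b +/- i sqrt(-D)) / (2a) = -0.3514 +/- 0.748i.
For a conjugate pair |z|^2 = z * conj(z) = (product of roots) = c/a = 1/(1.464) = 0.68306, so |z| = sqrt(0.68306) = 0.8265 for both roots.
Moduli of all roots: 0.8265, 0.8265.
All moduli strictly greater than 1? No.
Verdict: Not stationary.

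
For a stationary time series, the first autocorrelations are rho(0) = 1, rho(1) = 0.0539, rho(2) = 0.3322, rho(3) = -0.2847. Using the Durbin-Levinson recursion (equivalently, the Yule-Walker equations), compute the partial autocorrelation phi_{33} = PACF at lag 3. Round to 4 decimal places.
\phi_{33} = -0.3540

The PACF at lag k is phi_{kk}, the last component of the solution
to the Yule-Walker system G_k phi = r_k where
  (G_k)_{ij} = rho(|i - j|), (r_k)_i = rho(i), i,j = 1..k.
Equivalently, Durbin-Levinson gives phi_{kk} iteratively:
  phi_{11} = rho(1)
  phi_{kk} = [rho(k) - sum_{j=1..k-1} phi_{k-1,j} rho(k-j)]
            / [1 - sum_{j=1..k-1} phi_{k-1,j} rho(j)],
  phi_{k,j} = phi_{k-1,j} - phi_{kk} phi_{k-1,k-j},  j = 1..k-1.
Step k = 1:
  phi_11 = rho(1) = 0.0539.
Step k = 2:
  phi_22 = [rho(2) - phi_11 rho(1)] / [1 - phi_11 rho(1)] = [0.3322 - (0.0539)(0.0539)] / [1 - (0.0539)(0.0539)]
         = 0.32929479 / 0.99709479 = 0.330254.
  Update: phi_21 = phi_11 - phi_22 phi_11 = 0.0539 - (0.330254)(0.0539) = 0.036099.
Step k = 3:
  phi_33 = [rho(3) - phi_21 rho(2) - phi_22 rho(1)] / [1 - phi_21 rho(1) - phi_22 rho(2)]
    numerator   = -0.2847 - (0.036099)(0.3322) - (0.330254)(0.0539) = -0.31449289
    denominator = 1 - (0.036099)(0.0539) - (0.330254)(0.3322) = 0.88834379
  phi_33 = -0.31449289 / 0.88834379 = -0.354.
Therefore phi_{33} = -0.3540.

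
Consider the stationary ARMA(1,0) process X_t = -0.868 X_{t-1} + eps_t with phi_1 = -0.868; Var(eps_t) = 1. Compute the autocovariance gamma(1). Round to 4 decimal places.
\gamma(1) = -3.5202

Multiply the model equation by X_{t-k} and take expectations. With theta_0 = psi_0 = 1 and psi_j the MA(infinity) weights, this gives
  gamma(k) - sum_i phi_i gamma(k-i) = c_k,
  c_k = sigma^2 * sum_{j=k..q} theta_j psi_{j-k}   (c_k = 0 for k > q),
using gamma(-m) = gamma(m).
Pure AR (q = 0): c_0 = sigma^2 = 1, c_k = 0 for k >= 1.
Equations for k = 0 and k = 1 (AR order 1):
  gamma(0) = phi_1 gamma(1) + c_0
  gamma(1) = phi_1 gamma(0) + c_1
Substituting the second into the first: gamma(0) (1 - phi_1^2) = c_0 + phi_1 c_1, so
  gamma(0) = c_0 / (1 - phi_1^2) = 1 / (1 - (-0.868)^2) = 1 / 0.246576 = 4.055545.
  gamma(1) = phi_1 gamma(0) = (-0.868)(4.055545) = -3.520213.
Therefore gamma(1) = -3.5202 (to 4 decimal places).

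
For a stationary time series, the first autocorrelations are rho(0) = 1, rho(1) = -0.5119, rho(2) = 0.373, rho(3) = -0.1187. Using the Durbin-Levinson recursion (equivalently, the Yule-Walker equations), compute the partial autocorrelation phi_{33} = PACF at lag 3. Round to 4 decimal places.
\phi_{33} = 0.1671

The PACF at lag k is phi_{kk}, the last component of the solution
to the Yule-Walker system G_k phi = r_k where
  (G_k)_{ij} = rho(|i - j|), (r_k)_i = rho(i), i,j = 1..k.
Equivalently, Durbin-Levinson gives phi_{kk} iteratively:
  phi_{11} = rho(1)
  phi_{kk} = [rho(k) - sum_{j=1..k-1} phi_{k-1,j} rho(k-j)]
            / [1 - sum_{j=1..k-1} phi_{k-1,j} rho(j)],
  phi_{k,j} = phi_{k-1,j} - phi_{kk} phi_{k-1,k-j},  j = 1..k-1.
Step k = 1:
  phi_11 = rho(1) = -0.5119.
Step k = 2:
  phi_22 = [rho(2) - phi_11 rho(1)] / [1 - phi_11 rho(1)] = [0.373 - (-0.5119)(-0.5119)] / [1 - (-0.5119)(-0.5119)]
         = 0.11095839 / 0.73795839 = 0.150359.
  Update: phi_21 = phi_11 - phi_22 phi_11 = -0.5119 - (0.150359)(-0.5119) = -0.434931.
Step k = 3:
  phi_33 = [rho(3) - phi_21 rho(2) - phi_22 rho(1)] / [1 - phi_21 rho(1) - phi_22 rho(2)]
    numerator   = -0.1187 - (-0.434931)(0.373) - (0.150359)(-0.5119) = 0.12049799
    denominator = 1 - (-0.434931)(-0.5119) - (0.150359)(0.373) = 0.72127484
  phi_33 = 0.12049799 / 0.72127484 = 0.1671.
Therefore phi_{33} = 0.1671.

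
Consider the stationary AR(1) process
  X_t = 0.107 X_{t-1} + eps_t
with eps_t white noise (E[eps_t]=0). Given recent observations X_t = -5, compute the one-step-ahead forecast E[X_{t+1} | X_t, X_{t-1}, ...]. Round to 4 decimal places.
E[X_{t+1} \mid \mathcal F_t] = -0.5350

For an AR(p) model X_t = c + sum_i phi_i X_{t-i} + eps_t, the
one-step-ahead conditional mean is
  E[X_{t+1} | X_t, ...] = c + sum_i phi_i X_{t+1-i}.
Substitute known values:
  E[X_{t+1} | ...] = (0.107) * (-5)
                   = -0.5350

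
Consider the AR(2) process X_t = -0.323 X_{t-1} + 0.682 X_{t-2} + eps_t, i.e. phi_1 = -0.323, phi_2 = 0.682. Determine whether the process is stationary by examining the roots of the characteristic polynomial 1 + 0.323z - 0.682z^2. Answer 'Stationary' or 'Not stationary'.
\text{Not stationary}

The AR(p) characteristic polynomial is P(z) = 1 + 0.323z - 0.682z^2.
Stationarity requires all roots to lie outside the unit circle, i.e. |z| > 1 for every root.
Set 1 + (0.323) z + (-0.682) z^2 = 0, i.e. a z^2 + b z + c = 0 with a = -0.682, b = 0.323, c = 1.
Discriminant D = b^2 - 4ac = (0.323)^2 - 4*(-0.682)*1 = 0.104329 - (-2.728) = 2.832329.
D >= 0, so the roots are real: z = (-b +/- sqrt(D)) / (2a) = (-0.323 +/- 1.682952) / (-1.364).
  z_1 = (-0.323 + 1.682952) / (-1.364) = -0.997,   |z_1| = 0.997.
  z_2 = (-0.323 - 1.682952) / (-1.364) = 1.4706,   |z_2| = 1.4706.
Moduli of all roots: 0.9970, 1.4706.
All moduli strictly greater than 1? No.
Verdict: Not stationary.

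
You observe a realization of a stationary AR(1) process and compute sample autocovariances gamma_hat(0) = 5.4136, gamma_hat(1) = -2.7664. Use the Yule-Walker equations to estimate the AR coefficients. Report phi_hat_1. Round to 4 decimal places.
\hat\phi_{1} = -0.5110

The Yule-Walker equations for an AR(p) process read, in matrix form,
  Gamma_p phi = r_p,   with   (Gamma_p)_{ij} = gamma(|i - j|),
                       (r_p)_i = gamma(i),   i,j = 1..p.
Substitute the sample gammas (Toeplitz matrix and right-hand side of size 1):
  Gamma_p = [[5.4136]]
  r_p     = [-2.7664]
With p = 1 this is the single equation gamma(0) phi_1 = gamma(1):
  phi_hat_1 = gamma(1) / gamma(0) = -2.7664 / 5.4136 = -0.5110.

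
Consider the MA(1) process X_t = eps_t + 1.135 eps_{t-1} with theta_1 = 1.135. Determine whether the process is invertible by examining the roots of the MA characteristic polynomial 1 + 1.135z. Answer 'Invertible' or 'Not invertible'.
\text{Not invertible}

The MA(q) characteristic polynomial is P(z) = 1 + 1.135z.
Invertibility requires all roots to lie outside the unit circle, i.e. |z| > 1 for every root.
This is linear in z: 1 + (1.135) z = 0  =>  z = -1/(1.135) = -0.881057,  |z| = 0.881057.
Moduli of all roots: 0.8811.
All moduli strictly greater than 1? No.
Verdict: Not invertible.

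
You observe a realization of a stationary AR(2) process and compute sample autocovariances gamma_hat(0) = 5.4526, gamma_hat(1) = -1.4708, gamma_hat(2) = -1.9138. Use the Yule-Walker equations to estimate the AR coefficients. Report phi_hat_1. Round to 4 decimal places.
\hat\phi_{1} = -0.3930

The Yule-Walker equations for an AR(p) process read, in matrix form,
  Gamma_p phi = r_p,   with   (Gamma_p)_{ij} = gamma(|i - j|),
                       (r_p)_i = gamma(i),   i,j = 1..p.
Substitute the sample gammas (Toeplitz matrix and right-hand side of size 2):
  Gamma_p = [[5.4526, -1.4708], [-1.4708, 5.4526]]
  r_p     = [-1.4708, -1.9138]
Written out:
  5.4526 phi_1 - 1.4708 phi_2 = -1.4708
  -1.4708 phi_1 + 5.4526 phi_2 = -1.9138
Solve by Cramer's rule:
  det = gamma(0)^2 - gamma(1)^2 = (5.4526)^2 - (-1.4708)^2 = 29.73084676 - 2.16325264 = 27.56759412
  phi_hat_1 = [gamma(1) gamma(0) - gamma(1) gamma(2)] / det = [(-1.4708)(5.4526) - (-1.4708)(-1.9138)] / 27.56759412 = -10.83450112 / 27.56759412 = -0.393
  phi_hat_2 = [gamma(0) gamma(2) - gamma(1)^2] / det = [(5.4526)(-1.9138) - (-1.4708)^2] / 27.56759412 = -12.59843852 / 27.56759412 = -0.457
So phi_hat = [-0.3930, -0.4570].
Therefore phi_hat_1 = -0.3930.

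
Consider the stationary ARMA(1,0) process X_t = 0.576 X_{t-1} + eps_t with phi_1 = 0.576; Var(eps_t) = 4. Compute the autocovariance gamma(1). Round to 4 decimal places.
\gamma(1) = 3.4479

Multiply the model equation by X_{t-k} and take expectations. With theta_0 = psi_0 = 1 and psi_j the MA(infinity) weights, this gives
  gamma(k) - sum_i phi_i gamma(k-i) = c_k,
  c_k = sigma^2 * sum_{j=k..q} theta_j psi_{j-k}   (c_k = 0 for k > q),
using gamma(-m) = gamma(m).
Pure AR (q = 0): c_0 = sigma^2 = 4, c_k = 0 for k >= 1.
Equations for k = 0 and k = 1 (AR order 1):
  gamma(0) = phi_1 gamma(1) + c_0
  gamma(1) = phi_1 gamma(0) + c_1
Substituting the second into the first: gamma(0) (1 - phi_1^2) = c_0 + phi_1 c_1, so
  gamma(0) = c_0 / (1 - phi_1^2) = 4 / (1 - (0.576)^2) = 4 / 0.668224 = 5.986017.
  gamma(1) = phi_1 gamma(0) = (0.576)(5.986017) = 3.447946.
Therefore gamma(1) = 3.4479 (to 4 decimal places).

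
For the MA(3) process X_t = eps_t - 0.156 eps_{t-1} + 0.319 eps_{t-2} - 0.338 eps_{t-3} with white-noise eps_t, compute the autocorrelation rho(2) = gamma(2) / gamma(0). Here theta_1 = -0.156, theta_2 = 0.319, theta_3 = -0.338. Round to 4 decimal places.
\rho(2) = 0.2997

For an MA(q) process with theta_0 = 1, the autocovariance is
  gamma(k) = sigma^2 * sum_{i=0..q-k} theta_i * theta_{i+k},
and rho(k) = gamma(k) / gamma(0). Sigma^2 cancels.
  numerator   = (1)*(0.319) + (-0.156)*(-0.338) = 0.371728.
  denominator = (1)^2 + (-0.156)^2 + (0.319)^2 + (-0.338)^2 = 1.240341.
  rho(2) = 0.371728 / 1.240341 = 0.2997.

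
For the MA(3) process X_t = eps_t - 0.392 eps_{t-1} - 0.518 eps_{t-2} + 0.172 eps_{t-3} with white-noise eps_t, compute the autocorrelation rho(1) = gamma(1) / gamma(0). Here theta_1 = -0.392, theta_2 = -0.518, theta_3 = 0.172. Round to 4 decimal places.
\rho(1) = -0.1915

For an MA(q) process with theta_0 = 1, the autocovariance is
  gamma(k) = sigma^2 * sum_{i=0..q-k} theta_i * theta_{i+k},
and rho(k) = gamma(k) / gamma(0). Sigma^2 cancels.
  numerator   = (1)*(-0.392) + (-0.392)*(-0.518) + (-0.518)*(0.172) = -0.27804.
  denominator = (1)^2 + (-0.392)^2 + (-0.518)^2 + (0.172)^2 = 1.451572.
  rho(1) = -0.27804 / 1.451572 = -0.1915.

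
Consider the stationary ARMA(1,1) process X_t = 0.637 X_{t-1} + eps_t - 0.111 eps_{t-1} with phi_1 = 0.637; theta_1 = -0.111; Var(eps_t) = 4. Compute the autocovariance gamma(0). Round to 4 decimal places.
\gamma(0) = 5.8624

Multiply the model equation by X_{t-k} and take expectations. With theta_0 = psi_0 = 1 and psi_j the MA(infinity) weights, this gives
  gamma(k) - sum_i phi_i gamma(k-i) = c_k,
  c_k = sigma^2 * sum_{j=k..q} theta_j psi_{j-k}   (c_k = 0 for k > q),
using gamma(-m) = gamma(m).
psi-weights needed (psi_j = theta_j + sum_i phi_i psi_{j-i}):
  psi_1 = theta_1 + phi_1 = -0.111 + (0.637) = 0.526
Right-hand sides:
  c_0 = sigma^2 (1 + theta_1 psi_1) = 4 * (1 + (-0.111)(0.526)) = 4 * 0.941614 = 3.766456
  c_1 = sigma^2 theta_1 = 4 * (-0.111) = -0.444
  c_2 = 0
Equations for k = 0 and k = 1 (AR order 1):
  gamma(0) = phi_1 gamma(1) + c_0
  gamma(1) = phi_1 gamma(0) + c_1
Substituting the second into the first: gamma(0) (1 - phi_1^2) = c_0 + phi_1 c_1, so
  gamma(0) = (c_0 + phi_1 c_1) / (1 - phi_1^2) = (3.766456 + (0.637)(-0.444)) / (1 - (0.637)^2) = 3.483628 / 0.594231 = 5.862414.
Therefore gamma(0) = 5.8624 (to 4 decimal places).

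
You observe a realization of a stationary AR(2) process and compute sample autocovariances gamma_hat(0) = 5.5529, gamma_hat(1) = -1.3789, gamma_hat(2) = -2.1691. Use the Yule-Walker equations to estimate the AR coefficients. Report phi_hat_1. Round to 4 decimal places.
\hat\phi_{1} = -0.3680

The Yule-Walker equations for an AR(p) process read, in matrix form,
  Gamma_p phi = r_p,   with   (Gamma_p)_{ij} = gamma(|i - j|),
                       (r_p)_i = gamma(i),   i,j = 1..p.
Substitute the sample gammas (Toeplitz matrix and right-hand side of size 2):
  Gamma_p = [[5.5529, -1.3789], [-1.3789, 5.5529]]
  r_p     = [-1.3789, -2.1691]
Written out:
  5.5529 phi_1 - 1.3789 phi_2 = -1.3789
  -1.3789 phi_1 + 5.5529 phi_2 = -2.1691
Solve by Cramer's rule:
  det = gamma(0)^2 - gamma(1)^2 = (5.5529)^2 - (-1.3789)^2 = 30.83469841 - 1.90136521 = 28.9333332
  phi_hat_1 = [gamma(1) gamma(0) - gamma(1) gamma(2)] / det = [(-1.3789)(5.5529) - (-1.3789)(-2.1691)] / 28.9333332 = -10.6478658 / 28.9333332 = -0.368
  phi_hat_2 = [gamma(0) gamma(2) - gamma(1)^2] / det = [(5.5529)(-2.1691) - (-1.3789)^2] / 28.9333332 = -13.9461606 / 28.9333332 = -0.482
So phi_hat = [-0.3680, -0.4820].
Therefore phi_hat_1 = -0.3680.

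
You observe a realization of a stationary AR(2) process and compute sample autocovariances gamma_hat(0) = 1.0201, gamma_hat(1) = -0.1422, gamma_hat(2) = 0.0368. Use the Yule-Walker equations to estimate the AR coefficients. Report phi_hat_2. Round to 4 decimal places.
\hat\phi_{2} = 0.0170

The Yule-Walker equations for an AR(p) process read, in matrix form,
  Gamma_p phi = r_p,   with   (Gamma_p)_{ij} = gamma(|i - j|),
                       (r_p)_i = gamma(i),   i,j = 1..p.
Substitute the sample gammas (Toeplitz matrix and right-hand side of size 2):
  Gamma_p = [[1.0201, -0.1422], [-0.1422, 1.0201]]
  r_p     = [-0.1422, 0.0368]
Written out:
  1.0201 phi_1 - 0.1422 phi_2 = -0.1422
  -0.1422 phi_1 + 1.0201 phi_2 = 0.0368
Solve by Cramer's rule:
  det = gamma(0)^2 - gamma(1)^2 = (1.0201)^2 - (-0.1422)^2 = 1.04060401 - 0.02022084 = 1.02038317
  phi_hat_1 = [gamma(1) gamma(0) - gamma(1) gamma(2)] / det = [(-0.1422)(1.0201) - (-0.1422)(0.0368)] / 1.02038317 = -0.13982526 / 1.02038317 = -0.137
  phi_hat_2 = [gamma(0) gamma(2) - gamma(1)^2] / det = [(1.0201)(0.0368) - (-0.1422)^2] / 1.02038317 = 0.01731884 / 1.02038317 = 0.017
So phi_hat = [-0.1370, 0.0170].
Therefore phi_hat_2 = 0.0170.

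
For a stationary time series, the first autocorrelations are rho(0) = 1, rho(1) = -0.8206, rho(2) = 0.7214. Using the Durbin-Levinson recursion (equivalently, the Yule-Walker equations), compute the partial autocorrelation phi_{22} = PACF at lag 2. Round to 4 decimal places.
\phi_{22} = 0.1470

The PACF at lag k is phi_{kk}, the last component of the solution
to the Yule-Walker system G_k phi = r_k where
  (G_k)_{ij} = rho(|i - j|), (r_k)_i = rho(i), i,j = 1..k.
Equivalently, Durbin-Levinson gives phi_{kk} iteratively:
  phi_{11} = rho(1)
  phi_{kk} = [rho(k) - sum_{j=1..k-1} phi_{k-1,j} rho(k-j)]
            / [1 - sum_{j=1..k-1} phi_{k-1,j} rho(j)],
  phi_{k,j} = phi_{k-1,j} - phi_{kk} phi_{k-1,k-j},  j = 1..k-1.
Step k = 1:
  phi_11 = rho(1) = -0.8206.
Step k = 2:
  phi_22 = [rho(2) - phi_11 rho(1)] / [1 - phi_11 rho(1)] = [0.7214 - (-0.8206)(-0.8206)] / [1 - (-0.8206)(-0.8206)]
         = 0.04801564 / 0.32661564 = 0.147.
Therefore phi_{22} = 0.1470.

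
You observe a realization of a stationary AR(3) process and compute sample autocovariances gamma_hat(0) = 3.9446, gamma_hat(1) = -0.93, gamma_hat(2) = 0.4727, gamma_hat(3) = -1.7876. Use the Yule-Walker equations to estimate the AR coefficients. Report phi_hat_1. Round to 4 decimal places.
\hat\phi_{1} = -0.1900

The Yule-Walker equations for an AR(p) process read, in matrix form,
  Gamma_p phi = r_p,   with   (Gamma_p)_{ij} = gamma(|i - j|),
                       (r_p)_i = gamma(i),   i,j = 1..p.
Substitute the sample gammas (Toeplitz matrix and right-hand side of size 3):
  Gamma_p = [[3.9446, -0.93, 0.4727], [-0.93, 3.9446, -0.93], [0.4727, -0.93, 3.9446]]
  r_p     = [-0.93, 0.4727, -1.7876]
Written out (R1..R3):
  (R1) 3.9446 phi_1 - 0.93 phi_2 + 0.4727 phi_3 = -0.93
  (R2) -0.93 phi_1 + 3.9446 phi_2 - 0.93 phi_3 = 0.4727
  (R3) 0.4727 phi_1 - 0.93 phi_2 + 3.9446 phi_3 = -1.7876
Gaussian elimination:
  R2 <- R2 - (-0.93/3.9446) R1 = R2 - (-0.235765) R1:  3.725338 phi_2 - 0.818554 phi_3 = 0.253438
  R3 <- R3 - (0.4727/3.9446) R1 = R3 - (0.119835) R1:  -0.818554 phi_2 + 3.887954 phi_3 = -1.676154
  R3 <- R3 - (-0.818554/3.725338) R2 = R3 - (-0.219726) R2:  3.708097 phi_3 = -1.620467
Back-substitution:
  phi_hat_3 = -1.620467 / 3.708097 = -0.437008
  phi_hat_2 = (0.253438 - (-0.818554)(-0.437008)) / 3.725338 = -0.027991
  phi_hat_1 = (-0.93 - (-0.93)(-0.027991) - (0.4727)(-0.437008)) / 3.9446 = -0.189996
So phi_hat = [-0.1900, -0.0280, -0.4370].
Therefore phi_hat_1 = -0.1900.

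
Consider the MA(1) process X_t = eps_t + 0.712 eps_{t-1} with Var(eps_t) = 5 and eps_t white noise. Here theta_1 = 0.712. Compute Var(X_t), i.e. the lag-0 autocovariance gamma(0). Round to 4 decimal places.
\gamma(0) = 7.5347

For an MA(q) process X_t = eps_t + sum_i theta_i eps_{t-i} with
Var(eps_t) = sigma^2, the variance is
  gamma(0) = sigma^2 * (1 + sum_i theta_i^2).
  sum_i theta_i^2 = (0.712)^2 = 0.506944.
  gamma(0) = 5 * (1 + 0.506944) = 5 * 1.506944 = 7.53472, which rounds to 7.5347.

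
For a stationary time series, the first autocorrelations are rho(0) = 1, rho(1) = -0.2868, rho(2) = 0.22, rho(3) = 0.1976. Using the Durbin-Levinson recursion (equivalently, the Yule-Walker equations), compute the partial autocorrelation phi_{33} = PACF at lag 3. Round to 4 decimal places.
\phi_{33} = 0.3280

The PACF at lag k is phi_{kk}, the last component of the solution
to the Yule-Walker system G_k phi = r_k where
  (G_k)_{ij} = rho(|i - j|), (r_k)_i = rho(i), i,j = 1..k.
Equivalently, Durbin-Levinson gives phi_{kk} iteratively:
  phi_{11} = rho(1)
  phi_{kk} = [rho(k) - sum_{j=1..k-1} phi_{k-1,j} rho(k-j)]
            / [1 - sum_{j=1..k-1} phi_{k-1,j} rho(j)],
  phi_{k,j} = phi_{k-1,j} - phi_{kk} phi_{k-1,k-j},  j = 1..k-1.
Step k = 1:
  phi_11 = rho(1) = -0.2868.
Step k = 2:
  phi_22 = [rho(2) - phi_11 rho(1)] / [1 - phi_11 rho(1)] = [0.22 - (-0.2868)(-0.2868)] / [1 - (-0.2868)(-0.2868)]
         = 0.13774576 / 0.91774576 = 0.150091.
  Update: phi_21 = phi_11 - phi_22 phi_11 = -0.2868 - (0.150091)(-0.2868) = -0.243754.
Step k = 3:
  phi_33 = [rho(3) - phi_21 rho(2) - phi_22 rho(1)] / [1 - phi_21 rho(1) - phi_22 rho(2)]
    numerator   = 0.1976 - (-0.243754)(0.22) - (0.150091)(-0.2868) = 0.29427205
    denominator = 1 - (-0.243754)(-0.2868) - (0.150091)(0.22) = 0.8970713
  phi_33 = 0.29427205 / 0.8970713 = 0.328.
Therefore phi_{33} = 0.3280.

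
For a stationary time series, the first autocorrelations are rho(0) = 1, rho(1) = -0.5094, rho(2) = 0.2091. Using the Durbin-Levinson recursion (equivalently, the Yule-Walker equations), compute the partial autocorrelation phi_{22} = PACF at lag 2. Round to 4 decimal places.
\phi_{22} = -0.0680

The PACF at lag k is phi_{kk}, the last component of the solution
to the Yule-Walker system G_k phi = r_k where
  (G_k)_{ij} = rho(|i - j|), (r_k)_i = rho(i), i,j = 1..k.
Equivalently, Durbin-Levinson gives phi_{kk} iteratively:
  phi_{11} = rho(1)
  phi_{kk} = [rho(k) - sum_{j=1..k-1} phi_{k-1,j} rho(k-j)]
            / [1 - sum_{j=1..k-1} phi_{k-1,j} rho(j)],
  phi_{k,j} = phi_{k-1,j} - phi_{kk} phi_{k-1,k-j},  j = 1..k-1.
Step k = 1:
  phi_11 = rho(1) = -0.5094.
Step k = 2:
  phi_22 = [rho(2) - phi_11 rho(1)] / [1 - phi_11 rho(1)] = [0.2091 - (-0.5094)(-0.5094)] / [1 - (-0.5094)(-0.5094)]
         = -0.05038836 / 0.74051164 = -0.068.
Therefore phi_{22} = -0.0680.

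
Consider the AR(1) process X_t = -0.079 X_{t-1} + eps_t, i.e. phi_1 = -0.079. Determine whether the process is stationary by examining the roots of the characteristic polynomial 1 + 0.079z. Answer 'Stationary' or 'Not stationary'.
\text{Stationary}

The AR(p) characteristic polynomial is P(z) = 1 + 0.079z.
Stationarity requires all roots to lie outside the unit circle, i.e. |z| > 1 for every root.
This is linear in z: 1 + (0.079) z = 0  =>  z = -1/(0.079) = -12.658228,  |z| = 12.658228.
Moduli of all roots: 12.6582.
All moduli strictly greater than 1? Yes.
Verdict: Stationary.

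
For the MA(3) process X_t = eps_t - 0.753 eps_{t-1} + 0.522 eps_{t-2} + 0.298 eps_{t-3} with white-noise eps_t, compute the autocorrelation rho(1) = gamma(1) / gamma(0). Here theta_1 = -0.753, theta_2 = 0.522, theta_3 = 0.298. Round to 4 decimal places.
\rho(1) = -0.5137

For an MA(q) process with theta_0 = 1, the autocovariance is
  gamma(k) = sigma^2 * sum_{i=0..q-k} theta_i * theta_{i+k},
and rho(k) = gamma(k) / gamma(0). Sigma^2 cancels.
  numerator   = (1)*(-0.753) + (-0.753)*(0.522) + (0.522)*(0.298) = -0.99051.
  denominator = (1)^2 + (-0.753)^2 + (0.522)^2 + (0.298)^2 = 1.928297.
  rho(1) = -0.99051 / 1.928297 = -0.5137.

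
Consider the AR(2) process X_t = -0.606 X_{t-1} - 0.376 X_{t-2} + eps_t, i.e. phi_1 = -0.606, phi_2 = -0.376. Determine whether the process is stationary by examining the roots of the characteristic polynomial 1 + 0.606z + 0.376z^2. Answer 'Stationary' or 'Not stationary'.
\text{Stationary}

The AR(p) characteristic polynomial is P(z) = 1 + 0.606z + 0.376z^2.
Stationarity requires all roots to lie outside the unit circle, i.e. |z| > 1 for every root.
Set 1 + (0.606) z + (0.376) z^2 = 0, i.e. a z^2 + b z + c = 0 with a = 0.376, b = 0.606, c = 1.
Discriminant D = b^2 - 4ac = (0.606)^2 - 4*(0.376)*1 = 0.367236 - (1.504) = -1.136764.
D < 0, so the roots are the complex-conjugate pair z = (-b +/- i sqrt(-D)) / (2a) = -0.8059 +/- 1.4178i.
For a conjugate pair |z|^2 = z * conj(z) = (product of roots) = c/a = 1/(0.376) = 2.659574, so |z| = sqrt(2.659574) = 1.6308 for both roots.
Moduli of all roots: 1.6308, 1.6308.
All moduli strictly greater than 1? Yes.
Verdict: Stationary.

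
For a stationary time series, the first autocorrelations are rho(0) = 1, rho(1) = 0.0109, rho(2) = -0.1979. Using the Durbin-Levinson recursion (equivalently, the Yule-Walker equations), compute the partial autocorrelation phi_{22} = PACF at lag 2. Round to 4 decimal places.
\phi_{22} = -0.1980

The PACF at lag k is phi_{kk}, the last component of the solution
to the Yule-Walker system G_k phi = r_k where
  (G_k)_{ij} = rho(|i - j|), (r_k)_i = rho(i), i,j = 1..k.
Equivalently, Durbin-Levinson gives phi_{kk} iteratively:
  phi_{11} = rho(1)
  phi_{kk} = [rho(k) - sum_{j=1..k-1} phi_{k-1,j} rho(k-j)]
            / [1 - sum_{j=1..k-1} phi_{k-1,j} rho(j)],
  phi_{k,j} = phi_{k-1,j} - phi_{kk} phi_{k-1,k-j},  j = 1..k-1.
Step k = 1:
  phi_11 = rho(1) = 0.0109.
Step k = 2:
  phi_22 = [rho(2) - phi_11 rho(1)] / [1 - phi_11 rho(1)] = [-0.1979 - (0.0109)(0.0109)] / [1 - (0.0109)(0.0109)]
         = -0.19801881 / 0.99988119 = -0.198.
Therefore phi_{22} = -0.1980.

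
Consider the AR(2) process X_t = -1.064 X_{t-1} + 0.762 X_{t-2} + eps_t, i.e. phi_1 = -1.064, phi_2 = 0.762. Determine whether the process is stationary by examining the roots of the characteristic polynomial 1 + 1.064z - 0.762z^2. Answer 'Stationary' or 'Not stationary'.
\text{Not stationary}

The AR(p) characteristic polynomial is P(z) = 1 + 1.064z - 0.762z^2.
Stationarity requires all roots to lie outside the unit circle, i.e. |z| > 1 for every root.
Set 1 + (1.064) z + (-0.762) z^2 = 0, i.e. a z^2 + b z + c = 0 with a = -0.762, b = 1.064, c = 1.
Discriminant D = b^2 - 4ac = (1.064)^2 - 4*(-0.762)*1 = 1.132096 - (-3.048) = 4.180096.
D >= 0, so the roots are real: z = (-b +/- sqrt(D)) / (2a) = (-1.064 +/- 2.044528) / (-1.524).
  z_1 = (-1.064 + 2.044528) / (-1.524) = -0.6434,   |z_1| = 0.6434.
  z_2 = (-1.064 - 2.044528) / (-1.524) = 2.0397,   |z_2| = 2.0397.
Moduli of all roots: 0.6434, 2.0397.
All moduli strictly greater than 1? No.
Verdict: Not stationary.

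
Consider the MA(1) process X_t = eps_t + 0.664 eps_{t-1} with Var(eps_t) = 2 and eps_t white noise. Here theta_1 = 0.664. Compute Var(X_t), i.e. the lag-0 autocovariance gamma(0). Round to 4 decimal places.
\gamma(0) = 2.8818

For an MA(q) process X_t = eps_t + sum_i theta_i eps_{t-i} with
Var(eps_t) = sigma^2, the variance is
  gamma(0) = sigma^2 * (1 + sum_i theta_i^2).
  sum_i theta_i^2 = (0.664)^2 = 0.440896.
  gamma(0) = 2 * (1 + 0.440896) = 2 * 1.440896 = 2.881792, which rounds to 2.8818.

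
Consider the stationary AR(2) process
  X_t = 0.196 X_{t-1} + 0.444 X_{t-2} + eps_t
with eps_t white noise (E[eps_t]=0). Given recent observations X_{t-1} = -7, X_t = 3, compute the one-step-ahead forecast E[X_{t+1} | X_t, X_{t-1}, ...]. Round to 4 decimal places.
E[X_{t+1} \mid \mathcal F_t] = -2.5200

For an AR(p) model X_t = c + sum_i phi_i X_{t-i} + eps_t, the
one-step-ahead conditional mean is
  E[X_{t+1} | X_t, ...] = c + sum_i phi_i X_{t+1-i}.
Substitute known values:
  E[X_{t+1} | ...] = (0.196) * (3) + (0.444) * (-7)
                   = -2.5200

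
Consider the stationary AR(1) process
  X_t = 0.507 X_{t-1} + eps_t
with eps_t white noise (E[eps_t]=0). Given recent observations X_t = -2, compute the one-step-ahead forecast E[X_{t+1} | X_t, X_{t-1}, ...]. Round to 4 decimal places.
E[X_{t+1} \mid \mathcal F_t] = -1.0140

For an AR(p) model X_t = c + sum_i phi_i X_{t-i} + eps_t, the
one-step-ahead conditional mean is
  E[X_{t+1} | X_t, ...] = c + sum_i phi_i X_{t+1-i}.
Substitute known values:
  E[X_{t+1} | ...] = (0.507) * (-2)
                   = -1.0140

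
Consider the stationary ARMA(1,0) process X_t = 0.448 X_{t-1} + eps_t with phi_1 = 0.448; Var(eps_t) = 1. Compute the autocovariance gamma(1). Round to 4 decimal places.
\gamma(1) = 0.5605

Multiply the model equation by X_{t-k} and take expectations. With theta_0 = psi_0 = 1 and psi_j the MA(infinity) weights, this gives
  gamma(k) - sum_i phi_i gamma(k-i) = c_k,
  c_k = sigma^2 * sum_{j=k..q} theta_j psi_{j-k}   (c_k = 0 for k > q),
using gamma(-m) = gamma(m).
Pure AR (q = 0): c_0 = sigma^2 = 1, c_k = 0 for k >= 1.
Equations for k = 0 and k = 1 (AR order 1):
  gamma(0) = phi_1 gamma(1) + c_0
  gamma(1) = phi_1 gamma(0) + c_1
Substituting the second into the first: gamma(0) (1 - phi_1^2) = c_0 + phi_1 c_1, so
  gamma(0) = c_0 / (1 - phi_1^2) = 1 / (1 - (0.448)^2) = 1 / 0.799296 = 1.251101.
  gamma(1) = phi_1 gamma(0) = (0.448)(1.251101) = 0.560493.
Therefore gamma(1) = 0.5605 (to 4 decimal places).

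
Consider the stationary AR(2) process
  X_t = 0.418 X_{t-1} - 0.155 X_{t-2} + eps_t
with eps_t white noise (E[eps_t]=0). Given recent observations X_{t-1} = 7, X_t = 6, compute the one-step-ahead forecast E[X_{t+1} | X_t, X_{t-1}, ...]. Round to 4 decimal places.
E[X_{t+1} \mid \mathcal F_t] = 1.4230

For an AR(p) model X_t = c + sum_i phi_i X_{t-i} + eps_t, the
one-step-ahead conditional mean is
  E[X_{t+1} | X_t, ...] = c + sum_i phi_i X_{t+1-i}.
Substitute known values:
  E[X_{t+1} | ...] = (0.418) * (6) + (-0.155) * (7)
                   = 1.4230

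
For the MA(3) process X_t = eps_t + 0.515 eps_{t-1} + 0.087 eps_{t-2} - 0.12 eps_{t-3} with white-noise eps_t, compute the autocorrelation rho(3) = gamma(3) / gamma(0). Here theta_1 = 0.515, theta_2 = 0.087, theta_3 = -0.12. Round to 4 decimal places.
\rho(3) = -0.0932

For an MA(q) process with theta_0 = 1, the autocovariance is
  gamma(k) = sigma^2 * sum_{i=0..q-k} theta_i * theta_{i+k},
and rho(k) = gamma(k) / gamma(0). Sigma^2 cancels.
  numerator   = (1)*(-0.12) = -0.12.
  denominator = (1)^2 + (0.515)^2 + (0.087)^2 + (-0.12)^2 = 1.287194.
  rho(3) = -0.12 / 1.287194 = -0.0932.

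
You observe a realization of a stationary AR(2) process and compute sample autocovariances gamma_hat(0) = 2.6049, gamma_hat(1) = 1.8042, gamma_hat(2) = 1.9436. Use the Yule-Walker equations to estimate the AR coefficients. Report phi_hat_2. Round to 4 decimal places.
\hat\phi_{2} = 0.5121

The Yule-Walker equations for an AR(p) process read, in matrix form,
  Gamma_p phi = r_p,   with   (Gamma_p)_{ij} = gamma(|i - j|),
                       (r_p)_i = gamma(i),   i,j = 1..p.
Substitute the sample gammas (Toeplitz matrix and right-hand side of size 2):
  Gamma_p = [[2.6049, 1.8042], [1.8042, 2.6049]]
  r_p     = [1.8042, 1.9436]
Written out:
  2.6049 phi_1 + 1.8042 phi_2 = 1.8042
  1.8042 phi_1 + 2.6049 phi_2 = 1.9436
Solve by Cramer's rule:
  det = gamma(0)^2 - gamma(1)^2 = (2.6049)^2 - (1.8042)^2 = 6.78550401 - 3.25513764 = 3.53036637
  phi_hat_1 = [gamma(1) gamma(0) - gamma(1) gamma(2)] / det = [(1.8042)(2.6049) - (1.8042)(1.9436)] / 3.53036637 = 1.19311746 / 3.53036637 = 0.338
  phi_hat_2 = [gamma(0) gamma(2) - gamma(1)^2] / det = [(2.6049)(1.9436) - (1.8042)^2] / 3.53036637 = 1.807746 / 3.53036637 = 0.5121
So phi_hat = [0.3380, 0.5121].
Therefore phi_hat_2 = 0.5121.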